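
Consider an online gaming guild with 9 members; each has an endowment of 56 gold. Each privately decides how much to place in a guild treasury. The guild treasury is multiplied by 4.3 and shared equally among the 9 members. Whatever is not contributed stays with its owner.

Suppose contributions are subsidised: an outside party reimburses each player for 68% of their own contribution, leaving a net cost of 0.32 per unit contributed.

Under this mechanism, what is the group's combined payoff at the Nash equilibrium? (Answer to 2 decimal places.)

2509.92 gold

With the mechanism, a contributed unit returns (4.3/9) / 0.32 = 1.4931 per unit of net cost to the contributor — now above 1 — so contributing fully is weakly dominant for every player.
So the Nash equilibrium is full contribution by all 9; the group earns 9 × (56 × 0.68 + 4.3 × 56) = 2509.92.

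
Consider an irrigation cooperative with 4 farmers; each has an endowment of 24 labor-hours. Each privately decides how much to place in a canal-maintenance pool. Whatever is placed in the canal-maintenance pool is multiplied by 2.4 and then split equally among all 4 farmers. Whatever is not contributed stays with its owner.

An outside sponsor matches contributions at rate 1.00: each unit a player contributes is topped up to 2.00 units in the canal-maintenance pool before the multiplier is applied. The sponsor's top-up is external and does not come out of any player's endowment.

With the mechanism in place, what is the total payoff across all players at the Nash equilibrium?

With the mechanism, a contributed unit returns 2.4 × 2.00 / 4 = 1.2000 per unit of net cost to the contributor — now above 1 — so contributing fully is weakly dominant for every player.
At the Nash equilibrium everyone contributes 24. Group total payoff = 2.4 × 2.00 × 96 = 460.80.

460.80 labor-hours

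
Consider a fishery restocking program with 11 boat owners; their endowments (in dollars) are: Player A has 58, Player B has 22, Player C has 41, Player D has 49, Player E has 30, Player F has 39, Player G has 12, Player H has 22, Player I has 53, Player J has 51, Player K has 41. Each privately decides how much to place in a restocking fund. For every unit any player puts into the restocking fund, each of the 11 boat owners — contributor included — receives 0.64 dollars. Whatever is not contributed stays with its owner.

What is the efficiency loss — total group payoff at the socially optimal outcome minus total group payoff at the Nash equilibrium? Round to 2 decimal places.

The private return per contributed unit is 0.64 < 1 for everyone, so the Nash equilibrium is zero contribution and the group total is Σ E_j = 58 + 22 + 41 + 49 + 30 + 39 + 12 + 22 + 53 + 51 + 41 = 418.
Each contributed unit returns 7.040 to the group, so the social optimum is full contribution by everyone: group total = 7.040 × 418 = 2942.72.
Efficiency loss = (7.040 − 1) × 418 = 2524.72.

2524.72 dollars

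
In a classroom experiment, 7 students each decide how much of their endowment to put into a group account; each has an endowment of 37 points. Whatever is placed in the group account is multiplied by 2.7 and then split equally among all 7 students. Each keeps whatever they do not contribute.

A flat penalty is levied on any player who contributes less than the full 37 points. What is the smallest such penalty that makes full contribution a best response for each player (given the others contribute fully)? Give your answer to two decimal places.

Given the others contribute fully, the best deviation is to contribute 0 (any partial contribution still incurs the fine and gives up units whose private return 0.3857 is below 1).
Deviating from 37 to 0 saves 37 points but forfeits the deviator's share of the drop in the group account: 2.7/7 × 37 = 14.27.
So the deviation gain is 37 − 14.27 = 22.73, and the fine must be at least 22.73 points to wipe it out.

22.73 points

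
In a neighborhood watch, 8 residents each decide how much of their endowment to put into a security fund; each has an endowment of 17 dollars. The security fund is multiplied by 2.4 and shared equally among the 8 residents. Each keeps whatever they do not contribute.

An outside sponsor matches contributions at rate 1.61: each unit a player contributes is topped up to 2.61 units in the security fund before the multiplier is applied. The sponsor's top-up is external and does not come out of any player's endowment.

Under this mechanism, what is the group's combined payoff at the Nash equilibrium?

136.00 dollars

With the mechanism, a contributed unit returns 2.4 × 2.61 / 8 = 0.7830 per unit of net cost — still below 1 — so contributing 0 remains dominant for every player.
At the Nash equilibrium no one contributes; group total payoff = 8 × 17 = 136.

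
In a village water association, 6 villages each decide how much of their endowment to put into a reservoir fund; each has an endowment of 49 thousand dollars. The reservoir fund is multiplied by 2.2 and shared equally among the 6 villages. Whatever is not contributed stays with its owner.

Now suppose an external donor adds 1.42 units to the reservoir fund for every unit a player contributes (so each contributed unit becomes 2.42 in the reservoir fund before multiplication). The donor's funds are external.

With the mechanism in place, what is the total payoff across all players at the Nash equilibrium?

Even with the mechanism, each unit contributed returns only 2.2 × 2.42 / 6 = 0.8873 per unit of net cost, so contributing nothing is still dominant.
Everyone keeps their endowment and the group total is 6 × 49 = 294.

294.00 thousand dollars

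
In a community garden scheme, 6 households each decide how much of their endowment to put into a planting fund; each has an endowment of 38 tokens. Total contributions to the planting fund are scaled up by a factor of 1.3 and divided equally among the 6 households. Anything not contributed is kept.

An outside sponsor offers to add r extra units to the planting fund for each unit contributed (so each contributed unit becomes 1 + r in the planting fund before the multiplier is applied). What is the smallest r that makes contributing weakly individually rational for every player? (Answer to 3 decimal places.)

3.615

With matching at rate r, one contributed unit becomes (1 + r) in the planting fund and returns 1.3 × (1 + r) / 6 to the contributor.
Setting this equal to 1: 1 + r = 6/1.3 = 4.6154.
So the minimum matching rate is r = 4.6154 − 1 = 3.615.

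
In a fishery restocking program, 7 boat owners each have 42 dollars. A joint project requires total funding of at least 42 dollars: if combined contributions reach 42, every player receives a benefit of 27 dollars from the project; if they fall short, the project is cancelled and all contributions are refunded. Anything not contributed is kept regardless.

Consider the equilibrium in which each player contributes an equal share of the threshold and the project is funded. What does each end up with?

63 dollars

Equal share of the threshold: 42/7 = 6.
At this profile no one gains by cutting their contribution: any cut drops the total below 42, the project is cancelled, contributions are refunded, and the deviator ends with 42, which is less than 42 − 6 + 27 = 63. Contributing more than 6 just wastes the excess. So contributing exactly 6 is a best response.
Each player's payoff: 42 − 6 + 27 = 63.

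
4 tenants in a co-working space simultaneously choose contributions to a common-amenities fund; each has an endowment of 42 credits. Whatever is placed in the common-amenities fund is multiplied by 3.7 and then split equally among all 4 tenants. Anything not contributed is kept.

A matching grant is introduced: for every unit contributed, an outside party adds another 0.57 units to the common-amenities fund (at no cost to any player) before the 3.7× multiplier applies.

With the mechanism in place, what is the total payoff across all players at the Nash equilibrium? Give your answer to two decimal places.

975.91 credits

With the mechanism, a contributed unit returns 3.7 × 1.57 / 4 = 1.4523 per unit of net cost to the contributor — now above 1 — so contributing fully is weakly dominant for every player.
So the Nash equilibrium is full contribution by all 4; the group earns 3.7 × 1.57 × 168 = 975.91.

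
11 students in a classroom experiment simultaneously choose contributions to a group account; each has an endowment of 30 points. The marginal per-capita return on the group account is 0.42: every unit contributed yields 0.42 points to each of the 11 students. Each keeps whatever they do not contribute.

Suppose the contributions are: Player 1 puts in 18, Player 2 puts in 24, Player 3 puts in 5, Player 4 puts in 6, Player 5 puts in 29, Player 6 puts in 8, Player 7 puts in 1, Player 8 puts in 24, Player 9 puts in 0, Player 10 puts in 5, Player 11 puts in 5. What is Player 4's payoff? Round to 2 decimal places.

76.50 points

Total contributed: 18 + 24 + 5 + 6 + 29 + 8 + 1 + 24 + 0 + 5 + 5 = 125.
Each receives 0.42 × 125 = 52.50 from the group account.
Player 4 keeps 30 − 6 = 24, so Player 4's payoff is 24 + 52.50 = 76.50.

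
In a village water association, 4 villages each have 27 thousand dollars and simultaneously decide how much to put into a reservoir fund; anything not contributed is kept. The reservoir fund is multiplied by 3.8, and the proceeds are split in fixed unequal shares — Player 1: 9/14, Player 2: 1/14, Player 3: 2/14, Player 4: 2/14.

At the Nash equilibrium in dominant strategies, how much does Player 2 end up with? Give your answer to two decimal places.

34.33 thousand dollars

Each unit j contributes comes back to j as 3.8 × (j's share), so j prefers to contribute only if that share exceeds 1/3.8 = 0.2632; otherwise keeping the unit dominates.
The only share above 0.2632 is Player 1's 9/14, contributing 27; the remaining 3 contribute 0. Total contributed: 27.
Player 2 keeps 27 and receives 3.8 × 27 × 1/14 = 7.33 from the reservoir fund, for a payoff of 34.33.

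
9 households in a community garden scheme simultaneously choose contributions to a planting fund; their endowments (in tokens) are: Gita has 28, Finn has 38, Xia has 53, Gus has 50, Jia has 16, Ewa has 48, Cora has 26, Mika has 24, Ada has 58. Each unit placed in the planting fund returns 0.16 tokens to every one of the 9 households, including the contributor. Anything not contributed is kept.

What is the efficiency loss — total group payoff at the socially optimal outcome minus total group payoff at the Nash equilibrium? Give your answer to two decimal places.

150.04 tokens

The private return per contributed unit is 0.16 < 1 for everyone, so the Nash equilibrium is zero contribution and the group total is Σ E_j = 28 + 38 + 53 + 50 + 16 + 48 + 26 + 24 + 58 = 341.
Each contributed unit returns 1.440 to the group, so the social optimum is full contribution by everyone: group total = 1.440 × 341 = 491.04.
Efficiency loss = (1.440 − 1) × 341 = 150.04.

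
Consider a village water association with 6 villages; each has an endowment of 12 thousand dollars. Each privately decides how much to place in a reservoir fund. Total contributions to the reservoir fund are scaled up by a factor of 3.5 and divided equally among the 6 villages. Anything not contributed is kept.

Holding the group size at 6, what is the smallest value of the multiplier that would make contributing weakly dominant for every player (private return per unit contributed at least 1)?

A contributed unit returns (multiplier)/6 to its contributor.
This reaches 1 exactly when the multiplier is 6.

6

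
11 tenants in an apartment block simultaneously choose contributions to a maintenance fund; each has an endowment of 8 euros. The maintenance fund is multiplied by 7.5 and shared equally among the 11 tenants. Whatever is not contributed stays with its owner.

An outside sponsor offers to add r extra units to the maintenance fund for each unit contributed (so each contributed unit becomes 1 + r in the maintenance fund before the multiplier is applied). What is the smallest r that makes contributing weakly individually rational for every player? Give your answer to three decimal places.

0.467

With matching at rate r, one contributed unit becomes (1 + r) in the maintenance fund and returns 7.5 × (1 + r) / 11 to the contributor.
Setting this equal to 1: 1 + r = 11/7.5 = 1.4667.
So the minimum matching rate is r = 1.4667 − 1 = 0.467.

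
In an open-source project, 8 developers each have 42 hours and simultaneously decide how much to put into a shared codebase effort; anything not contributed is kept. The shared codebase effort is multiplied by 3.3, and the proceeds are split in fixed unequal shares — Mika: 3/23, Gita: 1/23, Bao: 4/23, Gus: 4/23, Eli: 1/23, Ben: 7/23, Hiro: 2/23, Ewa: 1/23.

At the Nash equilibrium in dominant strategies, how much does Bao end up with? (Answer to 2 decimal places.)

66.10 hours

For player j, contributing a unit is worthwhile iff 3.3 × (j's share) ≥ 1, i.e. iff j's share is at least 0.3030.
The only share above 0.3030 is Ben's 7/23, contributing 42; the remaining 7 contribute 0. Total contributed: 42.
Bao keeps 42 and receives 3.3 × 42 × 4/23 = 24.10 from the shared codebase effort, for a payoff of 66.10.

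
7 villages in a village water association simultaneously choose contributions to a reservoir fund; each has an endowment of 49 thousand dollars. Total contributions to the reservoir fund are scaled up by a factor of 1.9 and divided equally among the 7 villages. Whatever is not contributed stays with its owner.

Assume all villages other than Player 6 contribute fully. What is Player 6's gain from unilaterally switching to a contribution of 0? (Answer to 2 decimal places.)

Switching from a contribution of 49 to 0 lets Player 6 keep an extra 49 thousand dollars, but lowers the reservoir fund by 49, which costs Player 6 their own share of that drop: 1.9/7 × 49 = 13.30.
Net gain = 49 − 13.30 = 35.70. The private return per contributed unit (0.2714) is below 1, so free-riding is indeed the best response regardless of what the others do.

35.70 thousand dollars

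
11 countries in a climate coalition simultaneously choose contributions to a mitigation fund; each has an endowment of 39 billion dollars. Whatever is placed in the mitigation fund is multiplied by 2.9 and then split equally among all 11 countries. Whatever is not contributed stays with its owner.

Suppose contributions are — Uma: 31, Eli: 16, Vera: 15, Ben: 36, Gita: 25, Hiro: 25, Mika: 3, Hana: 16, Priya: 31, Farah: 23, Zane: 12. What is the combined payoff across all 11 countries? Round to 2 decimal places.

871.70 billion dollars

Total contributed: 31 + 16 + 15 + 36 + 25 + 25 + 3 + 16 + 31 + 23 + 12 = 233; total kept: 11 × 39 − 233 = 196.
The mitigation fund pays out 2.9 × 233 = 675.70 in aggregate.
Group total = 196 + 675.70 = 871.70.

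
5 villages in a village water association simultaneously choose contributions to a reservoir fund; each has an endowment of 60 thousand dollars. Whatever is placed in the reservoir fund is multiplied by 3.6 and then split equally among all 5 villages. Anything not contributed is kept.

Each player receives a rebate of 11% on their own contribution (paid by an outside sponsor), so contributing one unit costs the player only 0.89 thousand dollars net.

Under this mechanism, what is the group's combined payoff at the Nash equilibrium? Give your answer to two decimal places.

300.00 thousand dollars

The effective private return is (3.6/5) / 0.89 = 0.8090, which is still under 1, so the mechanism doesn't change anyone's dominant strategy: zero contribution.
At the Nash equilibrium no one contributes; group total payoff = 5 × 60 = 300.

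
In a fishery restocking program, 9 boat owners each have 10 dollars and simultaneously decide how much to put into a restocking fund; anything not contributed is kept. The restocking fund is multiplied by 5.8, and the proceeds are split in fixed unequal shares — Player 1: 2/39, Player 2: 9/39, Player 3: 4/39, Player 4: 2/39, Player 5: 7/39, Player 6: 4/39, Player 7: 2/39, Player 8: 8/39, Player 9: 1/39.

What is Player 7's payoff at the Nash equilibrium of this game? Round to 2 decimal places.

18.92 dollars

For player j, contributing a unit is worthwhile iff 5.8 × (j's share) ≥ 1, i.e. iff j's share is at least 0.1724.
The shares above 0.1724 belong to Player 2, Player 5 and Player 8, contributing 10 each; the remaining 6 contribute 0. Total contributed: 30.
Player 7 keeps 10 and receives 5.8 × 30 × 2/39 = 8.92 from the restocking fund, for a payoff of 18.92.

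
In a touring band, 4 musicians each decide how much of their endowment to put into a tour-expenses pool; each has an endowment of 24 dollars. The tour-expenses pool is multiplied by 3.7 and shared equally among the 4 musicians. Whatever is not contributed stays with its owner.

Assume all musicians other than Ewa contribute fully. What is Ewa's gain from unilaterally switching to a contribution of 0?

Switching from a contribution of 24 to 0 lets Ewa keep an extra 24 dollars, but lowers the tour-expenses pool by 24, which costs Ewa their own share of that drop: 3.7/4 × 24 = 22.20.
Net gain = 24 − 22.20 = 1.80. The private return per contributed unit (0.9250) is below 1, so free-riding is indeed the best response regardless of what the others do.

1.80 dollars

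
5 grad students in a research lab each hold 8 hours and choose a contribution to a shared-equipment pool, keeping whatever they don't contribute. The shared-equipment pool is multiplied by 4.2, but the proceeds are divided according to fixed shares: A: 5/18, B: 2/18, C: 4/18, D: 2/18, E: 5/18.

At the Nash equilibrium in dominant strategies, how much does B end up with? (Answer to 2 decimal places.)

Each unit j contributes comes back to j as 4.2 × (j's share), so j prefers to contribute only if that share exceeds 1/4.2 = 0.2381; otherwise keeping the unit dominates.
A and E are above the threshold, contributing 8 each; the remaining 3 contribute 0. Total contributed: 16.
B keeps 8 and receives 4.2 × 16 × 2/18 = 7.47 from the shared-equipment pool, for a payoff of 15.47.

15.47 hours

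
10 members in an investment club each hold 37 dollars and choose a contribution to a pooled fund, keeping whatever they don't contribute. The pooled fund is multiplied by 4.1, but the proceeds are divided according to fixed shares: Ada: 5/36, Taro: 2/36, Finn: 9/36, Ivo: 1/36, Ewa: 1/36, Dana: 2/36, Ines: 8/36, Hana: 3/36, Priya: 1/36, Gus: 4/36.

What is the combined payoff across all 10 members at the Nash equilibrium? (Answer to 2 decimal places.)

484.70 dollars

Each unit j contributes comes back to j as 4.1 × (j's share), so j prefers to contribute only if that share exceeds 1/4.1 = 0.2439; otherwise keeping the unit dominates.
Only Finn (9/36) clears that bar, contributing 37; the remaining 9 contribute 0. Total contributed: 37.
The pooled fund pays out 4.1 × 37 = 151.70 in total (split across the unequal shares, but the aggregate is all that matters for the group sum).
The 9 free-riders keep 37 each, adding 333. Group total = 333 + 151.70 = 484.70.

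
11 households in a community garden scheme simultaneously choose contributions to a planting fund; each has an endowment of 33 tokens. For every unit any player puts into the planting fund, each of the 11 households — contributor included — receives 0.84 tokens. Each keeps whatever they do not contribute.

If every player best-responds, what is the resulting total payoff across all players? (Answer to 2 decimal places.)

363.00 tokens

The private return per contributed unit is 0.84 < 1, so contributing 0 is dominant for every player. At the Nash equilibrium everyone keeps their 33, and the group total is 11 × 33 = 363.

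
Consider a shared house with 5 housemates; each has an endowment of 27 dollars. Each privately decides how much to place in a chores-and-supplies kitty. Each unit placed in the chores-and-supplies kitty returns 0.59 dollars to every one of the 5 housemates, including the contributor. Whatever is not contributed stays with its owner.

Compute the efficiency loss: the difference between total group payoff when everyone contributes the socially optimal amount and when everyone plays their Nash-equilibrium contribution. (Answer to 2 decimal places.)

The private return per contributed unit is 0.59 < 1, so contributing 0 is dominant for every player. At the Nash equilibrium everyone keeps their 27, and the group total is 5 × 27 = 135.
Each contributed unit returns 2.950 to the group as a whole (0.59 to each of 5 players), which exceeds 1, so the social optimum is full contribution: group total = 2.950 × 135 = 398.25.
Efficiency loss = 398.25 − 135 = 263.25.

263.25 dollars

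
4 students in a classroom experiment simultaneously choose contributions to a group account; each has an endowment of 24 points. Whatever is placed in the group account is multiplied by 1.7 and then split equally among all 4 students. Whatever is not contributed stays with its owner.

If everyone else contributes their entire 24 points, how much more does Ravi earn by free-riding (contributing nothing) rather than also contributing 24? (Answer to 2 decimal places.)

Switching from a contribution of 24 to 0 lets Ravi keep an extra 24 points, but lowers the group account by 24, which costs Ravi their own share of that drop: 1.7/4 × 24 = 10.20.
Net gain = 24 − 10.20 = 13.80. The private return per contributed unit (0.4250) is below 1, so free-riding is indeed the best response regardless of what the others do.

13.80 points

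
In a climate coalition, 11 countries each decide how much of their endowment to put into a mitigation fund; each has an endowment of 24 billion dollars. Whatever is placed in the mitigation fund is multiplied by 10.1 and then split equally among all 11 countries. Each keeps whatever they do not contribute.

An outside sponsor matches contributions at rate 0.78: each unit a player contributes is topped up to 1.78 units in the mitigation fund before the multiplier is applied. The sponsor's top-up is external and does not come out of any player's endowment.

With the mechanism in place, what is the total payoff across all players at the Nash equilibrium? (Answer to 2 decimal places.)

The effective private return per unit is now 10.1 × 1.78 / 11 = 1.6344 > 1, so every player's dominant strategy flips to full contribution.
So the Nash equilibrium is full contribution by all 11; the group earns 10.1 × 1.78 × 264 = 4746.19.

4746.19 billion dollars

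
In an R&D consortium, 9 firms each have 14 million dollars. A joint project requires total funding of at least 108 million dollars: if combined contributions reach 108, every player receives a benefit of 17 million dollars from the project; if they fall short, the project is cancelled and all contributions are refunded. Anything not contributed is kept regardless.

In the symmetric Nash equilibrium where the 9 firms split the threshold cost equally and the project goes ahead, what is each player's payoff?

Equal share of the threshold: 108/9 = 12.
At this profile no one gains by cutting their contribution: any cut drops the total below 108, the project is cancelled, contributions are refunded, and the deviator ends with 14, which is less than 14 − 12 + 17 = 19. Contributing more than 12 just wastes the excess. So contributing exactly 12 is a best response.
Each player's payoff: 14 − 12 + 17 = 19.

19 million dollars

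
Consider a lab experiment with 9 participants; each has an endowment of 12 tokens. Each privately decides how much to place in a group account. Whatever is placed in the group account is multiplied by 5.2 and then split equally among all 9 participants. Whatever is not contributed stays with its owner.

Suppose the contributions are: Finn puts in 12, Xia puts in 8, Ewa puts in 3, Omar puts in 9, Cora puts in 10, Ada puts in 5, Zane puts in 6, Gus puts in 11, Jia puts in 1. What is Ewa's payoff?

46.56 tokens

Total contributed: 12 + 8 + 3 + 9 + 10 + 5 + 6 + 11 + 1 = 65.
Each receives 5.2 × 65 / 9 = 37.56 from the group account.
Ewa keeps 12 − 3 = 9, so Ewa's payoff is 9 + 37.56 = 46.56.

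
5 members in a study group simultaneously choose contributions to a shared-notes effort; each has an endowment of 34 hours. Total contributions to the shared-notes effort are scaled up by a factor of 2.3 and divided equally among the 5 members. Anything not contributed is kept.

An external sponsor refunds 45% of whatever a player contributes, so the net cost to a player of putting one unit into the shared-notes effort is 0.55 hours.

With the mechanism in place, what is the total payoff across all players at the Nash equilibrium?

With the mechanism, a contributed unit returns (2.3/5) / 0.55 = 0.8364 per unit of net cost — still below 1 — so contributing 0 remains dominant for every player.
Everyone keeps their endowment and the group total is 5 × 34 = 170.

170.00 hours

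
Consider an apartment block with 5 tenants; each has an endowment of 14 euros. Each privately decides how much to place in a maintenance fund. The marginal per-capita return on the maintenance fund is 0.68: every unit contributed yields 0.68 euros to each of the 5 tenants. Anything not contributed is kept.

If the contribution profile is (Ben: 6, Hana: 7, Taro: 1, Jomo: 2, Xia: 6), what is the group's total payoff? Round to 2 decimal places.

122.80 euros

Total contributed: 6 + 7 + 1 + 2 + 6 = 22; total kept: 5 × 14 − 22 = 48.
The maintenance fund pays out 0.68 × 5 × 22 = 74.80 in aggregate.
Group total = 48 + 74.80 = 122.80.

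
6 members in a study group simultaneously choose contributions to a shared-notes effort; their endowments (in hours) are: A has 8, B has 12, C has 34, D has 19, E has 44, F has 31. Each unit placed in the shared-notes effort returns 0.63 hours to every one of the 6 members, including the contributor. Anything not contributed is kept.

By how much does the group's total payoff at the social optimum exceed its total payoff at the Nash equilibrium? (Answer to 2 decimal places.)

The private return per contributed unit is 0.63 < 1 for everyone, so the Nash equilibrium is zero contribution and the group total is Σ E_j = 8 + 12 + 34 + 19 + 44 + 31 = 148.
Each contributed unit returns 3.780 to the group, so the social optimum is full contribution by everyone: group total = 3.780 × 148 = 559.44.
Efficiency loss = (3.780 − 1) × 148 = 411.44.

411.44 hours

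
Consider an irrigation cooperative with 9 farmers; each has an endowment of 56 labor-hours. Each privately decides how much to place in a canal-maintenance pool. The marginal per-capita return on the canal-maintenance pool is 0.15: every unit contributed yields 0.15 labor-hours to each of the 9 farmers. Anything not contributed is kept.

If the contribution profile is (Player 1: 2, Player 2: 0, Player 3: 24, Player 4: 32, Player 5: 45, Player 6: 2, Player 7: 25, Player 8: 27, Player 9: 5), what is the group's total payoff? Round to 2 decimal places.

560.70 labor-hours

Total contributed: 2 + 0 + 24 + 32 + 45 + 2 + 25 + 27 + 5 = 162; total kept: 9 × 56 − 162 = 342.
The canal-maintenance pool pays out 0.15 × 9 × 162 = 218.70 in aggregate.
Group total = 342 + 218.70 = 560.70.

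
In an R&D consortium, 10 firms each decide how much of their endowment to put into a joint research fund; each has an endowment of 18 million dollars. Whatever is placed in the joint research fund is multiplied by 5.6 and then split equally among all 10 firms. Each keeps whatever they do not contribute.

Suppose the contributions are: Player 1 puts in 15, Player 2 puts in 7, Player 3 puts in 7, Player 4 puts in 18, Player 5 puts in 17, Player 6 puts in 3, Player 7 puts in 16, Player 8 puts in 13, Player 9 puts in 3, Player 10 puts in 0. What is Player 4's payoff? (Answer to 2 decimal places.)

55.44 million dollars

Total contributed: 15 + 7 + 7 + 18 + 17 + 3 + 16 + 13 + 3 + 0 = 99.
Each receives 5.6 × 99 / 10 = 55.44 from the joint research fund.
Player 4 keeps 18 − 18 = 0, so Player 4's payoff is 0 + 55.44 = 55.44.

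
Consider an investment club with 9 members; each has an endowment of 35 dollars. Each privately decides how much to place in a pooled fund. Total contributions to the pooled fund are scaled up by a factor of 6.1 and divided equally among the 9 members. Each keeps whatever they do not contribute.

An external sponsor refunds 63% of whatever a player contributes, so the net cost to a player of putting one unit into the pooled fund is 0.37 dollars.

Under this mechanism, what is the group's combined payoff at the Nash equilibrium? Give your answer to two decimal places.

The effective private return per unit is now (6.1/9) / 0.37 = 1.8318 > 1, so every player's dominant strategy flips to full contribution.
So the Nash equilibrium is full contribution by all 9; the group earns 9 × (35 × 0.63 + 6.1 × 35) = 2119.95.

2119.95 dollars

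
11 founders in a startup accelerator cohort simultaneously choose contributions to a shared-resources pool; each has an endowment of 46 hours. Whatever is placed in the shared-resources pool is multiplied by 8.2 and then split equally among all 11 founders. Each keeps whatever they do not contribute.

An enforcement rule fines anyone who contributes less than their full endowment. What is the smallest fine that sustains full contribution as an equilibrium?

Given the others contribute fully, the best deviation is to contribute 0 (any partial contribution still incurs the fine and gives up units whose private return 0.7455 is below 1).
Deviating from 46 to 0 saves 46 hours but forfeits the deviator's share of the drop in the shared-resources pool: 8.2/11 × 46 = 34.29.
So the deviation gain is 46 − 34.29 = 11.71, and the fine must be at least 11.71 hours to wipe it out.

11.71 hours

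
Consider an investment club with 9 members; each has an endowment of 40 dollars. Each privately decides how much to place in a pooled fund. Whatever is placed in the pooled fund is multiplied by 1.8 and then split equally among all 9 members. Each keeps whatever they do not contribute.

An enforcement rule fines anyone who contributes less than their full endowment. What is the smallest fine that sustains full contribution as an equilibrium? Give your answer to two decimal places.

Given the others contribute fully, the best deviation is to contribute 0 (any partial contribution still incurs the fine and gives up units whose private return 0.2000 is below 1).
Deviating from 40 to 0 saves 40 dollars but forfeits the deviator's share of the drop in the pooled fund: 1.8/9 × 40 = 8.00.
So the deviation gain is 40 − 8.00 = 32.00, and the fine must be at least 32.00 dollars to wipe it out.

32.00 dollars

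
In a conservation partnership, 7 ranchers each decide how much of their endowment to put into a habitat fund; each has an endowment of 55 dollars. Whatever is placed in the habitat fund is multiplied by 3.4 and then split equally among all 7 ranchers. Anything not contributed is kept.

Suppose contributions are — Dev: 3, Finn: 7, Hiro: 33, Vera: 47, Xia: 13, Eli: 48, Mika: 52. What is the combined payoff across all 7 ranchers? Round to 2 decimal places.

872.20 dollars

Total contributed: 3 + 7 + 33 + 47 + 13 + 48 + 52 = 203; total kept: 7 × 55 − 203 = 182.
The habitat fund pays out 3.4 × 203 = 690.20 in aggregate.
Group total = 182 + 690.20 = 872.20.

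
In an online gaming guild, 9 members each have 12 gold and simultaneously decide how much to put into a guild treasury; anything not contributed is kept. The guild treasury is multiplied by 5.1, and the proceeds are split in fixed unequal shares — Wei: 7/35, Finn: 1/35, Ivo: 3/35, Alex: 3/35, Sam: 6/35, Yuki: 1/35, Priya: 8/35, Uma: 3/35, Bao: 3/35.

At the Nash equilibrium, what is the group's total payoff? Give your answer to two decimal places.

Player j's private return per contributed unit is 5.1 × (j's share). Contributing is weakly dominant for j when that share is at least 1/5.1 = 0.1961, and contributing 0 is dominant otherwise.
The shares above 0.1961 belong to Wei and Priya, contributing 12 each; the remaining 7 contribute 0. Total contributed: 24.
The guild treasury pays out 5.1 × 24 = 122.40 in total (split across the unequal shares, but the aggregate is all that matters for the group sum).
The 7 free-riders keep 12 each, adding 84. Group total = 84 + 122.40 = 206.40.

206.40 gold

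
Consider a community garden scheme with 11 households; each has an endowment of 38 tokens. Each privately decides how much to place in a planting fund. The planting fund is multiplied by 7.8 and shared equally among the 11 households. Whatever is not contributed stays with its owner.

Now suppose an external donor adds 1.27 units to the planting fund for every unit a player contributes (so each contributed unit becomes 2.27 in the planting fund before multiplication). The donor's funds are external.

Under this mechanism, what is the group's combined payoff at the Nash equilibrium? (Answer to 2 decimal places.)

7401.11 tokens

Under the mechanism each unit contributed yields 7.8 × 2.27 / 11 = 1.6096 back to its contributor per unit of net cost, which exceeds 1, making full contribution the dominant choice for everyone.
So the Nash equilibrium is full contribution by all 11; the group earns 7.8 × 2.27 × 418 = 7401.11.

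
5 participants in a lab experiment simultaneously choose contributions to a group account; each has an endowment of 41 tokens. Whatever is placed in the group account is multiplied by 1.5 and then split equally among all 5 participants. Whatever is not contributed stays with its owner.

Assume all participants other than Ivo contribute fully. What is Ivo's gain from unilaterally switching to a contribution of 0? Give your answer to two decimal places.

Switching from a contribution of 41 to 0 lets Ivo keep an extra 41 tokens, but lowers the group account by 41, which costs Ivo their own share of that drop: 1.5/5 × 41 = 12.30.
Net gain = 41 − 12.30 = 28.70. The private return per contributed unit (0.3000) is below 1, so free-riding is indeed the best response regardless of what the others do.

28.70 tokens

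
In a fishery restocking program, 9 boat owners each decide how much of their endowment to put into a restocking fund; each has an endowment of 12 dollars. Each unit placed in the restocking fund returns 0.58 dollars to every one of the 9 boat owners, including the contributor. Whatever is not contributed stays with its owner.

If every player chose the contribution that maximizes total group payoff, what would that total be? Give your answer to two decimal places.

Each contributed unit returns 5.220 to the group as a whole (0.58 to each of 9 players), which exceeds 1, so the social optimum is full contribution: group total = 5.220 × 108 = 563.76.

563.76 dollars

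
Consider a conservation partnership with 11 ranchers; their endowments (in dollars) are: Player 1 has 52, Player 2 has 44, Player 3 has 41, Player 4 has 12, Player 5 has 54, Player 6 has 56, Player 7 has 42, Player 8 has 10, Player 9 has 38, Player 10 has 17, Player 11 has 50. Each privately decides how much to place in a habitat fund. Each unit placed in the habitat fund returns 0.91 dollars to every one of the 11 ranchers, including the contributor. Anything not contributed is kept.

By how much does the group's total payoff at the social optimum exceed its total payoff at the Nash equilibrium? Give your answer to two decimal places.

The private return per contributed unit is 0.91 < 1 for everyone, so the Nash equilibrium is zero contribution and the group total is Σ E_j = 52 + 44 + 41 + 12 + 54 + 56 + 42 + 10 + 38 + 17 + 50 = 416.
Each contributed unit returns 10.010 to the group, so the social optimum is full contribution by everyone: group total = 10.010 × 416 = 4164.16.
Efficiency loss = (10.010 − 1) × 416 = 3748.16.

3748.16 dollars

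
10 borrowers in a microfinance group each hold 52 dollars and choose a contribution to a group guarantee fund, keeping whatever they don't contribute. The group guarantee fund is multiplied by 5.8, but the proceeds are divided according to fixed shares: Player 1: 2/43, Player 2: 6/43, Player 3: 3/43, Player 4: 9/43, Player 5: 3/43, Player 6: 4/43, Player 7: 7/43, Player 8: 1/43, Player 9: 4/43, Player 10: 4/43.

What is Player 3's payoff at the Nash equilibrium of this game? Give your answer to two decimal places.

Each unit j contributes comes back to j as 5.8 × (j's share), so j prefers to contribute only if that share exceeds 1/5.8 = 0.1724; otherwise keeping the unit dominates.
Player 4 alone (share 9/43) is above the threshold, contributing 52; the remaining 9 contribute 0. Total contributed: 52.
Player 3 keeps 52 and receives 5.8 × 52 × 3/43 = 21.04 from the group guarantee fund, for a payoff of 73.04.

73.04 dollars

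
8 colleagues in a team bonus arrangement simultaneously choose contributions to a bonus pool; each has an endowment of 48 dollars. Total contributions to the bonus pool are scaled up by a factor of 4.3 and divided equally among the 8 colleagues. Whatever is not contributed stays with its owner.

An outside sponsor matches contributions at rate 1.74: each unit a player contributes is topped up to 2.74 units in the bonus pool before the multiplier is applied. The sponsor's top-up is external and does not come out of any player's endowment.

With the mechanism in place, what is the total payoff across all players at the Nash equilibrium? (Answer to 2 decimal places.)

Under the mechanism each unit contributed yields 4.3 × 2.74 / 8 = 1.4728 back to its contributor per unit of net cost, which exceeds 1, making full contribution the dominant choice for everyone.
So the Nash equilibrium is full contribution by all 8; the group earns 4.3 × 2.74 × 384 = 4524.29.

4524.29 dollars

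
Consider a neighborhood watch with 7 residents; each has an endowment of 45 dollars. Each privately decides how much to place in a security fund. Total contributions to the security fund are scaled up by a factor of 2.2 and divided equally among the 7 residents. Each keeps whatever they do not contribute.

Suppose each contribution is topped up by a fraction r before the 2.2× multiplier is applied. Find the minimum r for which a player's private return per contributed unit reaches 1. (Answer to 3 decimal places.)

With matching at rate r, one contributed unit becomes (1 + r) in the security fund and returns 2.2 × (1 + r) / 7 to the contributor.
Setting this equal to 1: 1 + r = 7/2.2 = 3.1818.
So the minimum matching rate is r = 3.1818 − 1 = 2.182.

2.182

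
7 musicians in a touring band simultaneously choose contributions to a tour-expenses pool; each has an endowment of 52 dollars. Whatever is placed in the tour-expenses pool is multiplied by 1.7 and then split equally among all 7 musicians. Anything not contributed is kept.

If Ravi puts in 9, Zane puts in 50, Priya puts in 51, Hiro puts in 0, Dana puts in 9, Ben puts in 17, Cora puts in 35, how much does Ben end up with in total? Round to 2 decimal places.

76.53 dollars

Total contributed: 9 + 50 + 51 + 0 + 9 + 17 + 35 = 171.
Each receives 1.7 × 171 / 7 = 41.53 from the tour-expenses pool.
Ben keeps 52 − 17 = 35, so Ben's payoff is 35 + 41.53 = 76.53.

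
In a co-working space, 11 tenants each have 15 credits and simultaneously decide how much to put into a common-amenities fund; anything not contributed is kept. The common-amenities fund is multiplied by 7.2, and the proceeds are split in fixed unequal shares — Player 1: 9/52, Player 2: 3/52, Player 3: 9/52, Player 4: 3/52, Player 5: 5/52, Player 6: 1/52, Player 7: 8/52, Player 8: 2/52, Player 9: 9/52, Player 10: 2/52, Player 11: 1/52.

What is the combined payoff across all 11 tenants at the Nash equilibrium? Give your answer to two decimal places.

537.00 credits

For player j, contributing a unit is worthwhile iff 7.2 × (j's share) ≥ 1, i.e. iff j's share is at least 0.1389.
Player 1, Player 3, Player 7 and Player 9 clear that bar, contributing 15 each; the remaining 7 contribute 0. Total contributed: 60.
The common-amenities fund pays out 7.2 × 60 = 432.00 in total (split across the unequal shares, but the aggregate is all that matters for the group sum).
The 7 free-riders keep 15 each, adding 105. Group total = 105 + 432.00 = 537.00.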